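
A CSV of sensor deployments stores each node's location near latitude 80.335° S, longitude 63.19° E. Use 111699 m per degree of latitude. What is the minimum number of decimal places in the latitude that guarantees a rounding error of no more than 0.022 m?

One degree of latitude covers 111699 m.
With N decimal places the half-ulp bound is 0.5·10⁻ᴺ°, or 0.5·10⁻ᴺ × 111699 m on the ground.
Setting 55849.5 × 10⁻ᴺ ≤ 0.022 gives 10ᴺ ≥ 2.539e+06, i.e. N ≥ 6.40.
N = 6 would give 0.0558 m (too coarse); N = 7 gives 0.00558 m ≤ 0.022 m.

7 decimal places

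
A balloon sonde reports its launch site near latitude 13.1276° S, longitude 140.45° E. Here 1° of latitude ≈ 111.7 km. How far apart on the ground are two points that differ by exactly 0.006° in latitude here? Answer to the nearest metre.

0.006° × 111700 m/° = 670.2 m.

670 metres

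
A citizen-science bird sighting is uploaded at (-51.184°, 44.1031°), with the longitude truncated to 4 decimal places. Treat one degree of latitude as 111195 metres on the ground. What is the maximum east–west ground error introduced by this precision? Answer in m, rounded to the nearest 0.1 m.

7.0 m

Truncating at 4 decimal places can drop up to a full unit in the last place, so the longitude may be off by as much as 0.0001°.
At latitude 51.184° a degree of longitude spans 111195 m × cos 51.184° = 111195 × 0.6268 ≈ 69699.4 m.
Maximum E–W displacement: 0.0001 × 69699.4 = 6.96994 m.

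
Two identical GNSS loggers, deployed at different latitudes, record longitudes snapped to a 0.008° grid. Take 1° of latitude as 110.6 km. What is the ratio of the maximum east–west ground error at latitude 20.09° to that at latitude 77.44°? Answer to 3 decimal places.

4.319

With a 0.008° grid the true value lies within half a step, ±0.008°/2 = ±0.004°, of the stored one.
Error at 20.09° = 0.004° × 110600 × cos 20.09° ≈ 442.4 × 0.9392 = 415.48 m.
Error at 77.44° = 0.004° × 110600 × cos 77.44° ≈ 442.4 × 0.2175 = 96.205 m.
The ratio reduces to cos 20.09° / cos 77.44° = 0.9392/0.2175 ≈ 4.3187.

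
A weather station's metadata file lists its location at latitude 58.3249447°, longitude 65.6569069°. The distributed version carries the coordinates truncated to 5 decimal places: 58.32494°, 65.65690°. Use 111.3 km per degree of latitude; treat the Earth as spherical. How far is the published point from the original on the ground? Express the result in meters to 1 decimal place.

0.7 meters

Δlat = 58.3249447 − 58.32494 = +0.0000047°; Δlon = 65.6569069 − 65.65690 = +0.0000069°.
North–south shift: 0.0000047 × 111300 = 0.52311 m.
East–west at this latitude: 0.0000069° × 111300 × cos 58.3249° ≈ 0.0000069 × 58443.8 = 0.403262 m.
Distance: √(0.52311² + 0.403262²) ≈ 0.660503 m.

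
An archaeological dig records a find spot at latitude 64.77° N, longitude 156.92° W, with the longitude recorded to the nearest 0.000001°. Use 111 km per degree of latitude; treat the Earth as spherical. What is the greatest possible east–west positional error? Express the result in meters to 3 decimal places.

Rounding to 6 decimal places leaves the longitude within ±5e-07° of the true value.
One degree of longitude at 64.77° is 111000 × cos 64.77° ≈ 111000 × 0.4263 = 47314.1 m.
So at most 5e-07° × 47314.1 ≈ 0.023657 m east–west.

0.024 meters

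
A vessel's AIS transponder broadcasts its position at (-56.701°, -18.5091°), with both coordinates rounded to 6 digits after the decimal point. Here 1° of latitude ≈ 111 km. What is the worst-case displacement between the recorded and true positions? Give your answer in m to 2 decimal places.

Rounding to 6 decimal places leaves each coordinate within ±5e-07° of the true value.
North–south component: 5e-07° × 111000 = 0.0555 m.
E–W at 56.701°: 5e-07° × 111000 × cos 56.701° = 5e-07 × 111000 × 0.5490 ≈ 0.03047 m.
Combining orthogonally: (0.0555² + 0.03047²)^½ ≈ 0.063314 m.

0.06 m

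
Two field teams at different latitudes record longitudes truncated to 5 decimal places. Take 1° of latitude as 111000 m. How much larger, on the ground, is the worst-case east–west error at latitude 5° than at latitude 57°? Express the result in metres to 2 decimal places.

0.50 metres

Truncating at 5 decimal places can drop up to a full unit in the last place, so the longitude may be off by as much as 1e-05°.
At 5°: 1e-05° × 111000 × cos 5° = 1e-05 × 111000 × 0.9962 ≈ 1.1058 m.
At 57°: 1e-05° × 111000 × cos 57° = 1e-05 × 111000 × 0.5446 ≈ 0.60455 m.
Difference: 1.1058 − 0.60455 = 0.50123 m.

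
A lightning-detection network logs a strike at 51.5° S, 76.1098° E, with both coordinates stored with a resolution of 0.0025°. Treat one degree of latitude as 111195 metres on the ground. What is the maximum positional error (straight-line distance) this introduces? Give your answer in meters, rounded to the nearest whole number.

164 meters

With a 0.0025° grid the true value lies within half a step, ±0.0025°/2 = ±0.00125°, of the stored one.
North–south component: 0.00125° × 111195 = 138.994 m.
East–west component at 51.5°: 0.00125° × 111195 × cos 51.5° ≈ 0.00125 × 69220.5 ≈ 86.5256 m.
Worst case both components are at the extreme and orthogonal: √(138.994² + 86.5256²) ≈ 163.725 m.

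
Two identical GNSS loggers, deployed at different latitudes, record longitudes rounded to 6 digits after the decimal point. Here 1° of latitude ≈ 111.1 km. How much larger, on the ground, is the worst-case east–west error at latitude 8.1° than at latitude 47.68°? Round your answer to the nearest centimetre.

Rounding to 6 decimal places leaves the longitude within ±5e-07° of the true value.
At 8.1°: 5e-07° × 111100 × cos 8.1° = 5e-07 × 111100 × 0.9900 ≈ 0.054996 m.
Error at 47.68° = 5e-07° × 111100 × cos 47.68° ≈ 0.05555 × 0.6733 = 0.0374 m.
Difference: 0.054996 − 0.0374 = 0.017596 m.
That is 0.0175956 m = 1.7596 cm.

2 centimetres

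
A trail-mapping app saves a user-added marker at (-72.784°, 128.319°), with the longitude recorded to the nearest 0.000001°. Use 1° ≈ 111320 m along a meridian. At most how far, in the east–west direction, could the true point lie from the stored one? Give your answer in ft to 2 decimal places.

Rounding to 6 decimal places leaves the longitude within ±5e-07° of the true value.
Parallels shrink by cos φ, so at 72.784° a degree of longitude is 111320 × 0.2960 ≈ 32947.9 m.
East–west error: 5e-07° × 32947.9 m/° ≈ 0.016474 m.
Converting: 0.016474 m × 3.2808 ft/m ≈ 0.054048 ft.

0.05 ft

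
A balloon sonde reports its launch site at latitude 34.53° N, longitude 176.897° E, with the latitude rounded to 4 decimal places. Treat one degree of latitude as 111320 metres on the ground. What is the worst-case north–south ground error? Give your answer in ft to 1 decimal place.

Rounding to 4 decimal places leaves the latitude within ±5e-05° of the true value.
So the N–S error is at most 5e-05 × 111320 = 5.566 m.
In feet: 5.566 m ÷ 0.3048 ≈ 18.261 ft.

18.3 ft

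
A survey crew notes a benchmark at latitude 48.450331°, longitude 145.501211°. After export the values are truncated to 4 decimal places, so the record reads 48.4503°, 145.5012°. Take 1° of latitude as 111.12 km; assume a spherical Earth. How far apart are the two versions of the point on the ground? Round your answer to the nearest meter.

The latitude changed by +0.000031° and the longitude by +0.000011°.
North–south shift: 0.000031 × 111120 = 3.44472 m.
E–W at 48.4503°: 0.000011° × 111120 × cos 48.4503° = 0.000011 × 111120 × 0.6633 ≈ 0.810728 m.
Hypotenuse of the two orthogonal shifts: √(3.44472² + 0.810728²) = 3.53884 m.

4 meters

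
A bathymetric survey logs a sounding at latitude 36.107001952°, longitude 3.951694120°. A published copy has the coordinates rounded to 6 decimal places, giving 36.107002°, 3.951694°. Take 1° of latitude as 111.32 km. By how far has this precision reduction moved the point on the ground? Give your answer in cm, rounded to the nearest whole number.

The latitude changed by -0.000000048° and the longitude by +0.000000120°.
N–S: -0.000000048° × 111320 m/° = -0.00534336 m.
East–west at this latitude: 0.000000120° × 111320 × cos 36.107° ≈ 0.000000120 × 89937.4 = 0.0107925 m.
Combined displacement = (0.00534336² + 0.0107925²)^½ ≈ 0.0120428 m.
That is 0.0120428 m = 1.2043 cm.

1 cm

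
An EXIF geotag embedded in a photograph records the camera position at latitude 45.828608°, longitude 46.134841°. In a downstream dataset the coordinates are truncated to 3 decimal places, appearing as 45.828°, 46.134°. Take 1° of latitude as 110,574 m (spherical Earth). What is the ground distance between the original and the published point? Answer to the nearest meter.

93 meters

The latitude changed by +0.000608° and the longitude by +0.000841°.
North–south shift: 0.000608 × 110574 = 67.229 m.
East–west at this latitude: 0.000841° × 110574 × cos 45.828° ≈ 0.000841 × 77049.6 = 64.7987 m.
Distance: √(67.229² + 64.7987²) ≈ 93.3735 m.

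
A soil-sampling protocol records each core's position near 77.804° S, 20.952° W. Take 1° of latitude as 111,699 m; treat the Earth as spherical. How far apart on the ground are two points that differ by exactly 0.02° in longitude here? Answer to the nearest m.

472 m

At 77.804° a degree of longitude is 111699 × cos 77.804° ≈ 23597.1 m, so 0.02° corresponds to 471.943 m.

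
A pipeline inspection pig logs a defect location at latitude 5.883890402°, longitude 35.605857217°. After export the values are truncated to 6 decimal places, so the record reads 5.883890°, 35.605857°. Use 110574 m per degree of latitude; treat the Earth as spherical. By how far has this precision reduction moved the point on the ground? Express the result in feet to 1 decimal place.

The latitude changed by +0.000000402° and the longitude by +0.000000217°.
N–S: 0.000000402° × 110574 m/° = 0.0444507 m.
East–west at this latitude: 0.000000217° × 110574 × cos 5.88389° ≈ 0.000000217 × 109991 = 0.0238681 m.
Hypotenuse of the two orthogonal shifts: √(0.0444507² + 0.0238681²) = 0.0504535 m.
Converting: 0.0504535 m × 3.2808 ft/m ≈ 0.16553 ft.

0.2 feet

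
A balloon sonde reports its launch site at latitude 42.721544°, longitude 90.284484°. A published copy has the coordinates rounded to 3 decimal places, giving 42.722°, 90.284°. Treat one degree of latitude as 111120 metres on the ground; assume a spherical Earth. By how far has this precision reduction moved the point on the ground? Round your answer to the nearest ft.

Δlat = 42.721544 − 42.722 = -0.000456°; Δlon = 90.284484 − 90.284 = +0.000484°.
North–south shift: -0.000456 × 111120 = -50.6707 m.
East–west at this latitude: 0.000484° × 111120 × cos 42.722° ≈ 0.000484 × 81634.8 = 39.5112 m.
Hypotenuse of the two orthogonal shifts: √(50.6707² + 39.5112²) = 64.2546 m.
In feet: 64.2546 m ÷ 0.3048 ≈ 210.81 ft.

211 ft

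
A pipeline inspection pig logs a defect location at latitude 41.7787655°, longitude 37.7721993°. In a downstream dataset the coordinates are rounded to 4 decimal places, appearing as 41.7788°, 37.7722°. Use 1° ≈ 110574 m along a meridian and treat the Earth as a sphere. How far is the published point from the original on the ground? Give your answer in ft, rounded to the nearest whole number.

13 ft

Δlat = 41.7787655 − 41.7788 = -0.0000345°; Δlon = 37.7721993 − 37.7722 = -0.0000007°.
N–S: -0.0000345° × 110574 m/° = -3.8148 m.
E–W at 41.7788°: -0.0000007° × 110574 × cos 41.7788° = -0.0000007 × 110574 × 0.7457 ≈ -0.0577203 m.
Hypotenuse of the two orthogonal shifts: √(3.8148² + 0.0577203²) = 3.81524 m.
Converting: 3.81524 m × 3.2808 ft/m ≈ 12.517 ft.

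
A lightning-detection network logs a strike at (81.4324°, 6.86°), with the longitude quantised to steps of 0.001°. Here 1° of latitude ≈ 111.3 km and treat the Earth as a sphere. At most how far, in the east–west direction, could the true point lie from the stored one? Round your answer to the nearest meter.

8 meters

With a 0.001° grid the true value lies within half a step, ±0.001°/2 = ±0.0005°, of the stored one.
Parallels shrink by cos φ, so at 81.4324° a degree of longitude is 111300 × 0.1490 ≈ 16581.1 m.
So at most 0.0005° × 16581.1 ≈ 8.29053 m east–west.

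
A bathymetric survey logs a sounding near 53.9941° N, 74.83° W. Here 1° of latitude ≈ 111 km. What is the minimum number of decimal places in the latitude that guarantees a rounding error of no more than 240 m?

3

One degree of latitude covers 111000 m.
Rounding to N decimal places gives at most 0.5 × 10⁻ᴺ degrees of error, i.e. 0.5 × 10⁻ᴺ × 111000 m.
Need 0.5 × 111000 × 10⁻ᴺ ≤ 240 → 10⁻ᴺ ≤ 4.324e-03, so N ≥ 2.36.
At 2 places the error can reach 555 m, but 3 places keeps it to 55.5 m.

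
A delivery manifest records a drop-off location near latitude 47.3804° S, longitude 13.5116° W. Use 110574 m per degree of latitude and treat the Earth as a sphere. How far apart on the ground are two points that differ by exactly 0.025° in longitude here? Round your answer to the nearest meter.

At 47.3804° a degree of longitude is 110574 × cos 47.3804° ≈ 74872.7 m, so 0.025° corresponds to 1871.82 m.

1872 meters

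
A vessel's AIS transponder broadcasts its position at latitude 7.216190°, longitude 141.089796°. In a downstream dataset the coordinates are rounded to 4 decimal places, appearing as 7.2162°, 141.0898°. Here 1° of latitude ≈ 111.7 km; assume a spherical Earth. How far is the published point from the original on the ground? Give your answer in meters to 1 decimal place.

Δlat = 7.216190 − 7.2162 = -0.000010°; Δlon = 141.089796 − 141.0898 = -0.000004°.
North–south shift: -0.000010 × 111700 = -1.117 m.
East–west at this latitude: -0.000004° × 111700 × cos 7.2162° ≈ -0.000004 × 110815 = -0.443261 m.
Combined displacement = (1.117² + 0.443261²)^½ ≈ 1.20174 m.

1.2 meters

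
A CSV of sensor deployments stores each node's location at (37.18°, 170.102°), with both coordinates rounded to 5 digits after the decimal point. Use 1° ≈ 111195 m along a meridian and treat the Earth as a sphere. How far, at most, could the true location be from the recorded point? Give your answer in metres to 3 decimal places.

Rounding to 5 decimal places leaves each coordinate within ±5e-06° of the true value.
N–S: 5e-06° × 111195 m/° = 0.555975 m.
East–west component at 37.18°: 5e-06° × 111195 × cos 37.18° ≈ 5e-06 × 88593.6 ≈ 0.442968 m.
Worst case both components are at the extreme and orthogonal: √(0.555975² + 0.442968²) ≈ 0.710865 m.

0.711 metres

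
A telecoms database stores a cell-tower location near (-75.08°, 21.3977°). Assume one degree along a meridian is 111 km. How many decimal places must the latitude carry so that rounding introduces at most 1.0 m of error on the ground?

One degree of latitude covers 111000 m.
With N decimal places the half-ulp bound is 0.5·10⁻ᴺ°, or 0.5·10⁻ᴺ × 111000 m on the ground.
Need 0.5 × 111000 × 10⁻ᴺ ≤ 1.0 → 10⁻ᴺ ≤ 1.802e-05, so N ≥ 4.74.
At 4 places the error can reach 5.55 m, but 5 places keeps it to 0.555 m.

5 decimal places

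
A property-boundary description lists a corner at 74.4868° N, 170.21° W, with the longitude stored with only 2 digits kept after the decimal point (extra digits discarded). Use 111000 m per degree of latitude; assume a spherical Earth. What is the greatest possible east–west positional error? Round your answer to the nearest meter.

Truncating at 2 decimal places can drop up to a full unit in the last place, so the longitude may be off by as much as 0.01°.
Parallels shrink by cos φ, so at 74.4868° a degree of longitude is 111000 × 0.2675 ≈ 29688.1 m.
So at most 0.01° × 29688.1 ≈ 296.881 m east–west.

297 meters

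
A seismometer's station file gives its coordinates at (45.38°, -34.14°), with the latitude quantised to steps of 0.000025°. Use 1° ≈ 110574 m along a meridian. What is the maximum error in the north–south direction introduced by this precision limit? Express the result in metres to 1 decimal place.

With a 0.000025° grid the true value lies within half a step, ±0.000025°/2 = ±1.25e-05°, of the stored one.
North–south distance: 1.25e-05° × 110574 m/° = 1.38218 m.

1.4 metres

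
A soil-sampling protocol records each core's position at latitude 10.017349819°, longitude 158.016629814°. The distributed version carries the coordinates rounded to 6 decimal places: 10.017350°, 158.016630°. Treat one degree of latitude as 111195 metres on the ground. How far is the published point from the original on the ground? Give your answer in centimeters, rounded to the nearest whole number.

Δlat = 10.017349819 − 10.017350 = -0.000000181°; Δlon = 158.016629814 − 158.016630 = -0.000000186°.
North–south shift: -0.000000181 × 111195 = -0.0201263 m.
E–W at 10.0174°: -0.000000186° × 111195 × cos 10.0174° = -0.000000186 × 111195 × 0.9848 ≈ -0.020367 m.
Distance: √(0.0201263² + 0.020367²) ≈ 0.0286336 m.
That is 0.0286336 m = 2.8634 cm.

3 centimeters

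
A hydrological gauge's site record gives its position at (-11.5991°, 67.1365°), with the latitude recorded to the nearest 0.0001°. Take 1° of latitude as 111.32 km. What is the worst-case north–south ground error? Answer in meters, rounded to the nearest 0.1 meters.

Rounding to 4 decimal places leaves the latitude within ±5e-05° of the true value.
Along the meridian that is 5e-05° × 111320 m/° = 5.566 m.

5.6 meters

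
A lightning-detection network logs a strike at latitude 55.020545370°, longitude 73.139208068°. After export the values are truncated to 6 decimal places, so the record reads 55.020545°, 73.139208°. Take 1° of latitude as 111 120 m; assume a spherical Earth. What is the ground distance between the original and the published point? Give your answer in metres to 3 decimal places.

0.041 metres

The latitude changed by +0.000000370° and the longitude by +0.000000068°.
N–S: 0.000000370° × 111120 m/° = 0.0411144 m.
East–west at this latitude: 0.000000068° × 111120 × cos 55.0205° ≈ 0.000000068 × 63703.2 = 0.00433182 m.
Distance: √(0.0411144² + 0.00433182²) ≈ 0.041342 m.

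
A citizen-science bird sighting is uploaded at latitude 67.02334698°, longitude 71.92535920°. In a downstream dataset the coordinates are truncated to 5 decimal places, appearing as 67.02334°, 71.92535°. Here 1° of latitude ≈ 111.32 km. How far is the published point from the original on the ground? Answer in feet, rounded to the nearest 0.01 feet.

Δlat = 67.02334698 − 67.02334 = +0.00000698°; Δlon = 71.92535920 − 71.92535 = +0.00000920°.
N–S: 0.00000698° × 111320 m/° = 0.777014 m.
E–W at 67.0233°: 0.00000920° × 111320 × cos 67.0233° = 0.00000920 × 111320 × 0.3904 ≈ 0.399781 m.
Distance: √(0.777014² + 0.399781²) ≈ 0.873828 m.
Converting: 0.873828 m × 3.2808 ft/m ≈ 2.8669 ft.

2.87 feet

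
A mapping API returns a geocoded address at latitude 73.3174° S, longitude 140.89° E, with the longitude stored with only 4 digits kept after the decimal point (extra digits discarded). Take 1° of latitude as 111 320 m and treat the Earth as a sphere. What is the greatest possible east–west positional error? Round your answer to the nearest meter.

3 meters

Truncating at 4 decimal places can drop up to a full unit in the last place, so the longitude may be off by as much as 0.0001°.
One degree of longitude at 73.3174° is 111320 × cos 73.3174° ≈ 111320 × 0.2871 = 31956.6 m.
Maximum E–W displacement: 0.0001 × 31956.6 = 3.19566 m.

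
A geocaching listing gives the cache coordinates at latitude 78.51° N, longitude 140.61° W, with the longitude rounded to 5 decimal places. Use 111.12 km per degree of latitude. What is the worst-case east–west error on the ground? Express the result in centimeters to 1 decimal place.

Rounding to 5 decimal places leaves the longitude within ±5e-06° of the true value.
At latitude 78.51° a degree of longitude spans 111120 m × cos 78.51° = 111120 × 0.1992 ≈ 22134.8 m.
Maximum E–W displacement: 5e-06 × 22134.8 = 0.110674 m.
That is 0.110674 m = 11.067 cm.

11.1 centimeters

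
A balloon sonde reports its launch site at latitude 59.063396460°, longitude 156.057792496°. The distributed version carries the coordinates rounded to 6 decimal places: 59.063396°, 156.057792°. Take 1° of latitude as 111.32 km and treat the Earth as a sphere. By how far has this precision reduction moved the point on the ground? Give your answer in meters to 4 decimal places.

0.0585 meters

Δlat = 59.063396460 − 59.063396 = +0.000000460°; Δlon = 156.057792496 − 156.057792 = +0.000000496°.
North–south shift: 0.000000460 × 111320 = 0.0512072 m.
E–W at 59.0634°: 0.000000496° × 111320 × cos 59.0634° = 0.000000496 × 111320 × 0.5141 ≈ 0.0283853 m.
Combined displacement = (0.0512072² + 0.0283853²)^½ ≈ 0.0585483 m.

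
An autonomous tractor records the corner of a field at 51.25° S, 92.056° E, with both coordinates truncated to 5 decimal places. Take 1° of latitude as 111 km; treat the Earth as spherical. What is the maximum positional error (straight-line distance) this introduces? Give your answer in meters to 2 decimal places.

Truncating at 5 decimal places can drop up to a full unit in the last place, so each coordinate may be off by as much as 1e-05°.
N–S: 1e-05° × 111000 m/° = 1.11 m.
East–west component at 51.25°: 1e-05° × 111000 × cos 51.25° ≈ 1e-05 × 69477.5 ≈ 0.694775 m.
The two errors are perpendicular, so the maximum displacement is √(1.11² + 0.694775²) ≈ 1.30951 m.

1.31 meters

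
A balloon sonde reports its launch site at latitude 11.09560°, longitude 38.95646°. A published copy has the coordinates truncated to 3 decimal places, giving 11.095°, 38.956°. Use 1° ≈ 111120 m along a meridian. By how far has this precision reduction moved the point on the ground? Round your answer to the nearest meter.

The latitude changed by +0.00060° and the longitude by +0.00046°.
North–south shift: 0.00060 × 111120 = 66.672 m.
East–west at this latitude: 0.00046° × 111120 × cos 11.095° ≈ 0.00046 × 109043 = 50.1598 m.
Combined displacement = (66.672² + 50.1598²)^½ ≈ 83.4336 m.

83 meters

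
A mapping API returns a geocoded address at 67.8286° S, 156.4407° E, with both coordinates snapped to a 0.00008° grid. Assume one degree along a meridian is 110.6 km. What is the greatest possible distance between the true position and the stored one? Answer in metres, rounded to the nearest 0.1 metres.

With a 0.00008° grid the true value lies within half a step, ±0.00008°/2 = ±4e-05°, of the stored one.
Latitude error → 4e-05 × 110600 = 4.424 m along the meridian.
E–W at 67.8286°: 4e-05° × 110600 × cos 67.8286° = 4e-05 × 110600 × 0.3774 ≈ 1.66952 m.
Combining orthogonally: (4.424² + 1.66952²)^½ ≈ 4.72854 m.

4.7 metres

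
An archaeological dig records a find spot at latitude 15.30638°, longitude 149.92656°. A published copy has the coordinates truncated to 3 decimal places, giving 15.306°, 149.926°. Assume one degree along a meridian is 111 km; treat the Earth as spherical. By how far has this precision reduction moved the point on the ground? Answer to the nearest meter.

73 meters

Δlat = 15.30638 − 15.306 = +0.00038°; Δlon = 149.92656 − 149.926 = +0.00056°.
N–S: 0.00038° × 111000 m/° = 42.18 m.
East–west at this latitude: 0.00056° × 111000 × cos 15.306° ≈ 0.00056 × 107063 = 59.9552 m.
Distance: √(42.18² + 59.9552²) ≈ 73.306 m.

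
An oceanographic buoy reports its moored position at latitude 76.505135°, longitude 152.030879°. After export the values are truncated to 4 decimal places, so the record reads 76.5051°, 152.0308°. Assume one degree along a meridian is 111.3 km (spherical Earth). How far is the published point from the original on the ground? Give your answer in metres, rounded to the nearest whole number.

4 metres

The latitude changed by +0.000035° and the longitude by +0.000079°.
North–south shift: 0.000035 × 111300 = 3.8955 m.
E–W at 76.5051°: 0.000079° × 111300 × cos 76.5051° = 0.000079 × 111300 × 0.2334 ≈ 2.05185 m.
Distance: √(3.8955² + 2.05185²) ≈ 4.40284 m.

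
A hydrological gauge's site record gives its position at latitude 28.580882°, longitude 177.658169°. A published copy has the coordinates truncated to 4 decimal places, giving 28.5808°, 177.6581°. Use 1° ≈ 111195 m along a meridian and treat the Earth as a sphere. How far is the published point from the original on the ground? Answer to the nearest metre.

11 metres

Δlat = 28.580882 − 28.5808 = +0.000082°; Δlon = 177.658169 − 177.6581 = +0.000069°.
N–S: 0.000082° × 111195 m/° = 9.11799 m.
E–W at 28.5808°: 0.000069° × 111195 × cos 28.5808° = 0.000069 × 111195 × 0.8781 ≈ 6.73752 m.
Hypotenuse of the two orthogonal shifts: √(9.11799² + 6.73752²) = 11.3372 m.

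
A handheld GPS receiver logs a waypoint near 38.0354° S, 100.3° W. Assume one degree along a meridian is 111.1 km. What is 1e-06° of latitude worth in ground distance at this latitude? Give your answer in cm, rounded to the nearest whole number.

11 cm

Along a meridian 1e-06° is 1e-06 × 111100 = 0.1111 m.
That is 0.1111 m = 11.11 cm.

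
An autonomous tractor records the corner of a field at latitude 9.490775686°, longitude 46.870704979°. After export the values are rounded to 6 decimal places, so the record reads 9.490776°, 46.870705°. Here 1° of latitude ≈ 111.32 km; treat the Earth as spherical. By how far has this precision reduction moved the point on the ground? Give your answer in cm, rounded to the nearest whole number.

Δlat = 9.490775686 − 9.490776 = -0.000000314°; Δlon = 46.870704979 − 46.870705 = -0.000000021°.
N–S: -0.000000314° × 111320 m/° = -0.0349545 m.
E–W at 9.49078°: -0.000000021° × 111320 × cos 9.49078° = -0.000000021 × 111320 × 0.9863 ≈ -0.00230572 m.
Hypotenuse of the two orthogonal shifts: √(0.0349545² + 0.00230572²) = 0.0350304 m.
That is 0.0350304 m = 3.503 cm.

4 cm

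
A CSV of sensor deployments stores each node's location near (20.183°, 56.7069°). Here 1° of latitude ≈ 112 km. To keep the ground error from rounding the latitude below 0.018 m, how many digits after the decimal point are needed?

One degree of latitude covers 112000 m.
Rounding to N decimal places gives at most 0.5 × 10⁻ᴺ degrees of error, i.e. 0.5 × 10⁻ᴺ × 112000 m.
Setting 56000 × 10⁻ᴺ ≤ 0.018 gives 10ᴺ ≥ 3.111e+06, i.e. N ≥ 6.49.
At 6 places the error can reach 0.056 m, but 7 places keeps it to 0.0056 m.

7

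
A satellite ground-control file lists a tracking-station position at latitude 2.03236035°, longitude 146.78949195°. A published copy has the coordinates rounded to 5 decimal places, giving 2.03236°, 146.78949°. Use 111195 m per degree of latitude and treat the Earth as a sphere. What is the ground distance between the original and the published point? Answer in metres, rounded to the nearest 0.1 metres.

The latitude changed by +0.00000035° and the longitude by +0.00000195°.
North–south shift: 0.00000035 × 111195 = 0.0389182 m.
E–W at 2.03236°: 0.00000195° × 111195 × cos 2.03236° = 0.00000195 × 111195 × 0.9994 ≈ 0.216694 m.
Combined displacement = (0.0389182² + 0.216694²)^½ ≈ 0.220161 m.

0.2 metres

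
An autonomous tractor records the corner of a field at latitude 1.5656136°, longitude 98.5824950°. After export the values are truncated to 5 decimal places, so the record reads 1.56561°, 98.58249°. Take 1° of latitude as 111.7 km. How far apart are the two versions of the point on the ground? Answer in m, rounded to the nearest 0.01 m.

0.69 m

The latitude changed by +0.0000036° and the longitude by +0.0000050°.
N–S: 0.0000036° × 111700 m/° = 0.40212 m.
E–W at 1.56561°: 0.0000050° × 111700 × cos 1.56561° = 0.0000050 × 111700 × 0.9996 ≈ 0.558292 m.
Hypotenuse of the two orthogonal shifts: √(0.40212² + 0.558292²) = 0.688033 m.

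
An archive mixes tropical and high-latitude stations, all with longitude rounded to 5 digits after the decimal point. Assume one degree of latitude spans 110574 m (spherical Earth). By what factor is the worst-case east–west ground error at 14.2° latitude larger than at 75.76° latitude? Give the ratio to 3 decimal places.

3.941

Rounding to 5 decimal places leaves the longitude within ±5e-06° of the true value.
Error at 14.2° = 5e-06° × 110574 × cos 14.2° ≈ 0.55287 × 0.9694 = 0.53598 m.
Error at 75.76° = 5e-06° × 110574 × cos 75.76° ≈ 0.55287 × 0.2460 = 0.136 m.
The ratio reduces to cos 14.2° / cos 75.76° = 0.9694/0.2460 ≈ 3.9411.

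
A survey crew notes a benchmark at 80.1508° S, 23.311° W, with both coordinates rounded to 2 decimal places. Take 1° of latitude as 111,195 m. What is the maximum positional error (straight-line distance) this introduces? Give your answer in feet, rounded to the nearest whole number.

Rounding to 2 decimal places leaves each coordinate within ±0.005° of the true value.
Latitude error → 0.005 × 111195 = 555.975 m along the meridian.
East–west component at 80.1508°: 0.005° × 111195 × cos 80.1508° ≈ 0.005 × 19020.5 ≈ 95.1026 m.
Combining orthogonally: (555.975² + 95.1026²)^½ ≈ 564.05 m.
Converting: 564.05 m × 3.2808 ft/m ≈ 1850.6 ft.

1851 feet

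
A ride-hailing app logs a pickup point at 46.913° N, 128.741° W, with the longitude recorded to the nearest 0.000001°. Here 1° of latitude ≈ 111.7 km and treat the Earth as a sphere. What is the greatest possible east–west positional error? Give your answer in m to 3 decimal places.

Rounding to 6 decimal places leaves the longitude within ±5e-07° of the true value.
At latitude 46.913° a degree of longitude spans 111700 m × cos 46.913° = 111700 × 0.6831 ≈ 76303.2 m.
So at most 5e-07° × 76303.2 ≈ 0.0381516 m east–west.

0.038 m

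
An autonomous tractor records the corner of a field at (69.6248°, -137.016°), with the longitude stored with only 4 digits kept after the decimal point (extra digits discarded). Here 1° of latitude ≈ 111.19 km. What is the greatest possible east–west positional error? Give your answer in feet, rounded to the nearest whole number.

Truncating at 4 decimal places can drop up to a full unit in the last place, so the longitude may be off by as much as 0.0001°.
One degree of longitude at 69.6248° is 111190 × cos 69.6248° ≈ 111190 × 0.3482 = 38712.6 m.
East–west error: 0.0001° × 38712.6 m/° ≈ 3.87126 m.
Converting: 3.87126 m × 3.2808 ft/m ≈ 12.701 ft.

13 feet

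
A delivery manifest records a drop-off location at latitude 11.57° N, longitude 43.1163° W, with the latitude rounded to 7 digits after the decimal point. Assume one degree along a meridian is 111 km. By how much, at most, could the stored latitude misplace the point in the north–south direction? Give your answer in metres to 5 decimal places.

0.00555 metres

Rounding to 7 decimal places leaves the latitude within ±5e-08° of the true value.
Along the meridian that is 5e-08° × 111000 m/° = 0.00555 m.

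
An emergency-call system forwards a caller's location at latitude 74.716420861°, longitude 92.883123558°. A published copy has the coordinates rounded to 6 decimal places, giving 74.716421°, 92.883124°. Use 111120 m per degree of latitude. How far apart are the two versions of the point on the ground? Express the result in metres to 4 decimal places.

The latitude changed by -0.000000139° and the longitude by -0.000000442°.
North–south shift: -0.000000139 × 111120 = -0.0154457 m.
E–W at 74.7164°: -0.000000442° × 111120 × cos 74.7164° = -0.000000442 × 111120 × 0.2636 ≈ -0.0129466 m.
Hypotenuse of the two orthogonal shifts: √(0.0154457² + 0.0129466²) = 0.020154 m.

0.0202 metres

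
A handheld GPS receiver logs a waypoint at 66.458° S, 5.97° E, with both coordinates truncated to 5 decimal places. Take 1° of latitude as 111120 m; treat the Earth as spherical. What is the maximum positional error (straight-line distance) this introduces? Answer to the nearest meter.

1 meters

Truncating at 5 decimal places can drop up to a full unit in the last place, so each coordinate may be off by as much as 1e-05°.
North–south component: 1e-05° × 111120 = 1.1112 m.
E–W at 66.458°: 1e-05° × 111120 × cos 66.458° = 1e-05 × 111120 × 0.3994 ≈ 0.443837 m.
Combining orthogonally: (1.1112² + 0.443837²)^½ ≈ 1.19656 m.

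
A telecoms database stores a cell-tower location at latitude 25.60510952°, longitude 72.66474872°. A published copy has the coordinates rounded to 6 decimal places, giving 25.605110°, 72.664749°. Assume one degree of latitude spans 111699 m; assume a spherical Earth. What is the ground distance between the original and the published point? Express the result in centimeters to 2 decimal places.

Δlat = 25.60510952 − 25.605110 = -0.00000048°; Δlon = 72.66474872 − 72.664749 = -0.00000028°.
N–S: -0.00000048° × 111699 m/° = -0.0536155 m.
E–W at 25.6051°: -0.00000028° × 111699 × cos 25.6051° = -0.00000028 × 111699 × 0.9018 ≈ -0.0282043 m.
Distance: √(0.0536155² + 0.0282043²) ≈ 0.0605814 m.
That is 0.0605814 m = 6.0581 cm.

6.06 centimeters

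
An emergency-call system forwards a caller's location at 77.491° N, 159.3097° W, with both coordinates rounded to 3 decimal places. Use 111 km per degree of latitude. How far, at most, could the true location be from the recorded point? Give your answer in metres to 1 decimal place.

Rounding to 3 decimal places leaves each coordinate within ±0.0005° of the true value.
N–S: 0.0005° × 111000 m/° = 55.5 m.
Longitude error → 0.0005 × 111000 × cos 77.491° = 0.0005 × 111000 × 0.2166 ≈ 12.0209 m.
Worst case both components are at the extreme and orthogonal: √(55.5² + 12.0209²) ≈ 56.7869 m.

56.8 metres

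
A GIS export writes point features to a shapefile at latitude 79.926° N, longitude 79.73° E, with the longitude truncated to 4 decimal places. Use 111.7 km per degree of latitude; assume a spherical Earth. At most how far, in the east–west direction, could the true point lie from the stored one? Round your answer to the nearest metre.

Truncating at 4 decimal places can drop up to a full unit in the last place, so the longitude may be off by as much as 0.0001°.
At latitude 79.926° a degree of longitude spans 111700 m × cos 79.926° = 111700 × 0.1749 ≈ 19538.6 m.
So at most 0.0001° × 19538.6 ≈ 1.95386 m east–west.

2 metres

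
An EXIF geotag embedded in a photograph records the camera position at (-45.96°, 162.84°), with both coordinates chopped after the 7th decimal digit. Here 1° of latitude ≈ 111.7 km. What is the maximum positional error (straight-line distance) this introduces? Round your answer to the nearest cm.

1 cm

Truncating at 7 decimal places can drop up to a full unit in the last place, so each coordinate may be off by as much as 1e-07°.
North–south component: 1e-07° × 111700 = 0.01117 m.
Longitude error → 1e-07 × 111700 × cos 45.96° = 1e-07 × 111700 × 0.6952 ≈ 0.00776494 m.
The two errors are perpendicular, so the maximum displacement is √(0.01117² + 0.00776494²) ≈ 0.0136038 m.
That is 0.0136038 m = 1.3604 cm.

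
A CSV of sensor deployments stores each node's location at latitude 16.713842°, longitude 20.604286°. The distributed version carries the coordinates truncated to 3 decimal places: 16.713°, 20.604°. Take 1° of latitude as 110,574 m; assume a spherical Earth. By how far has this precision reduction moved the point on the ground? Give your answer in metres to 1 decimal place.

97.9 metres

The latitude changed by +0.000842° and the longitude by +0.000286°.
North–south shift: 0.000842 × 110574 = 93.1033 m.
East–west at this latitude: 0.000286° × 110574 × cos 16.713° ≈ 0.000286 × 105903 = 30.2883 m.
Hypotenuse of the two orthogonal shifts: √(93.1033² + 30.2883²) = 97.9061 m.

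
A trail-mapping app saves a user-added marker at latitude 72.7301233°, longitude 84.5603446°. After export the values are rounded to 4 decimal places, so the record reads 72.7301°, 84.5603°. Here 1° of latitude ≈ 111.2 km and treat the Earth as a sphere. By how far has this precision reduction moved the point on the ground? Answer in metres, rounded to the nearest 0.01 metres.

The latitude changed by +0.0000233° and the longitude by +0.0000446°.
N–S: 0.0000233° × 111200 m/° = 2.59096 m.
E–W at 72.7301°: 0.0000446° × 111200 × cos 72.7301° = 0.0000446 × 111200 × 0.2969 ≈ 1.47235 m.
Distance: √(2.59096² + 1.47235²) ≈ 2.98008 m.

2.98 metres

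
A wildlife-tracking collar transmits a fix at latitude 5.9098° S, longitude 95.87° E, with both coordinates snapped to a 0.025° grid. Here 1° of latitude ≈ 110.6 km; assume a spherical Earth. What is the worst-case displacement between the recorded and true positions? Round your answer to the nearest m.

With a 0.025° grid the true value lies within half a step, ±0.025°/2 = ±0.0125°, of the stored one.
N–S: 0.0125° × 110600 m/° = 1382.5 m.
E–W at 5.9098°: 0.0125° × 110600 × cos 5.9098° = 0.0125 × 110600 × 0.9947 ≈ 1375.15 m.
Worst case both components are at the extreme and orthogonal: √(1382.5² + 1375.15²) ≈ 1949.96 m.

1950 m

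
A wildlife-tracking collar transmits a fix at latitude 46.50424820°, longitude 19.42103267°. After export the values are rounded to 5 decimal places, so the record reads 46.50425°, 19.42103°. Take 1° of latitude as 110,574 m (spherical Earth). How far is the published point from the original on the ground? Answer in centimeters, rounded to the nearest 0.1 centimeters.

Δlat = 46.50424820 − 46.50425 = -0.00000180°; Δlon = 19.42103267 − 19.42103 = +0.00000267°.
North–south shift: -0.00000180 × 110574 = -0.199033 m.
E–W at 46.5042°: 0.00000267° × 110574 × cos 46.5042° = 0.00000267 × 110574 × 0.6883 ≈ 0.203209 m.
Hypotenuse of the two orthogonal shifts: √(0.199033² + 0.203209²) = 0.284443 m.
That is 0.284443 m = 28.444 cm.

28.4 centimeters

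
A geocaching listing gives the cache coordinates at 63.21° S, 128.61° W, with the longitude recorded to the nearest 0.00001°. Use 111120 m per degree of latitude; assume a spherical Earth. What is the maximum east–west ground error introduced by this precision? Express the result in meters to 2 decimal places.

Rounding to 5 decimal places leaves the longitude within ±5e-06° of the true value.
At latitude 63.21° a degree of longitude spans 111120 m × cos 63.21° = 111120 × 0.4507 ≈ 50084.2 m.
So at most 5e-06° × 50084.2 ≈ 0.250421 m east–west.

0.25 meters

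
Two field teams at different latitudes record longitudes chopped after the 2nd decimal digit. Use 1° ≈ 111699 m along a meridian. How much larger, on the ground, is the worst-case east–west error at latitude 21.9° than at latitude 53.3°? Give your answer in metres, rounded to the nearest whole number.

369 metres

Truncating at 2 decimal places can drop up to a full unit in the last place, so the longitude may be off by as much as 0.01°.
Error at 21.9° = 0.01° × 111699 × cos 21.9° ≈ 1117 × 0.9278 = 1036.4 m.
Error at 53.3° = 0.01° × 111699 × cos 53.3° ≈ 1117 × 0.5976 = 667.54 m.
So the lower-latitude error exceeds the higher by 1036.4 − 667.54 = 368.84 m.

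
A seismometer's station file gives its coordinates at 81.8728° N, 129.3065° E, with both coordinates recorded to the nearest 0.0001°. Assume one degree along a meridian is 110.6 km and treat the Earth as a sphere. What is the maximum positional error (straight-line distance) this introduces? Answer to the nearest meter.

Rounding to 4 decimal places leaves each coordinate within ±5e-05° of the true value.
N–S: 5e-05° × 110600 m/° = 5.53 m.
E–W at 81.8728°: 5e-05° × 110600 × cos 81.8728° = 5e-05 × 110600 × 0.1414 ≈ 0.781783 m.
Worst case both components are at the extreme and orthogonal: √(5.53² + 0.781783²) ≈ 5.58499 m.

6 meters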